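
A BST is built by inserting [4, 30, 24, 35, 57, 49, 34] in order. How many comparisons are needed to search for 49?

Search path for 49: 4 -> 30 -> 35 -> 57 -> 49
Found: True
Comparisons: 5


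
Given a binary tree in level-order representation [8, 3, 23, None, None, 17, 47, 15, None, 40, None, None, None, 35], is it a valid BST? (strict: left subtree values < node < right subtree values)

Level-order array: [8, 3, 23, None, None, 17, 47, 15, None, 40, None, None, None, 35]
Validate using subtree bounds (lo, hi): at each node, require lo < value < hi,
then recurse left with hi=value and right with lo=value.
Preorder trace (stopping at first violation):
  at node 8 with bounds (-inf, +inf): OK
  at node 3 with bounds (-inf, 8): OK
  at node 23 with bounds (8, +inf): OK
  at node 17 with bounds (8, 23): OK
  at node 15 with bounds (8, 17): OK
  at node 47 with bounds (23, +inf): OK
  at node 40 with bounds (23, 47): OK
  at node 35 with bounds (23, 40): OK
No violation found at any node.
Result: Valid BST


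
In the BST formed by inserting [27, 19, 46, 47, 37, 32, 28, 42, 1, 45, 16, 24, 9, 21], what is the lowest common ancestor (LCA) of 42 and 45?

Tree insertion order: [27, 19, 46, 47, 37, 32, 28, 42, 1, 45, 16, 24, 9, 21]
Tree (level-order array): [27, 19, 46, 1, 24, 37, 47, None, 16, 21, None, 32, 42, None, None, 9, None, None, None, 28, None, None, 45]
In a BST, the LCA of p=42, q=45 is the first node v on the
root-to-leaf path with p <= v <= q (go left if both < v, right if both > v).
Walk from root:
  at 27: both 42 and 45 > 27, go right
  at 46: both 42 and 45 < 46, go left
  at 37: both 42 and 45 > 37, go right
  at 42: 42 <= 42 <= 45, this is the LCA
LCA = 42


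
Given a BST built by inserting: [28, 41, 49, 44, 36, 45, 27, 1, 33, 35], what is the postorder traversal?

Tree insertion order: [28, 41, 49, 44, 36, 45, 27, 1, 33, 35]
Tree (level-order array): [28, 27, 41, 1, None, 36, 49, None, None, 33, None, 44, None, None, 35, None, 45]
Postorder traversal: [1, 27, 35, 33, 36, 45, 44, 49, 41, 28]


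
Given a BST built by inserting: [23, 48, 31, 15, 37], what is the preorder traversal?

Tree insertion order: [23, 48, 31, 15, 37]
Tree (level-order array): [23, 15, 48, None, None, 31, None, None, 37]
Preorder traversal: [23, 15, 48, 31, 37]


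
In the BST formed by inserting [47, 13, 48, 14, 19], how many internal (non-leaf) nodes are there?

Tree built from: [47, 13, 48, 14, 19]
Tree (level-order array): [47, 13, 48, None, 14, None, None, None, 19]
Rule: An internal node has at least one child.
Per-node child counts:
  node 47: 2 child(ren)
  node 13: 1 child(ren)
  node 14: 1 child(ren)
  node 19: 0 child(ren)
  node 48: 0 child(ren)
Matching nodes: [47, 13, 14]
Count of internal (non-leaf) nodes: 3


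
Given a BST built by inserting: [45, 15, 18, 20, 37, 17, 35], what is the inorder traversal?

Tree insertion order: [45, 15, 18, 20, 37, 17, 35]
Tree (level-order array): [45, 15, None, None, 18, 17, 20, None, None, None, 37, 35]
Inorder traversal: [15, 17, 18, 20, 35, 37, 45]


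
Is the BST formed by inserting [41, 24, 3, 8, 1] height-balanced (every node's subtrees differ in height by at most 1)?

Tree (level-order array): [41, 24, None, 3, None, 1, 8]
Definition: a tree is height-balanced if, at every node, |h(left) - h(right)| <= 1 (empty subtree has height -1).
Bottom-up per-node check:
  node 1: h_left=-1, h_right=-1, diff=0 [OK], height=0
  node 8: h_left=-1, h_right=-1, diff=0 [OK], height=0
  node 3: h_left=0, h_right=0, diff=0 [OK], height=1
  node 24: h_left=1, h_right=-1, diff=2 [FAIL (|1--1|=2 > 1)], height=2
  node 41: h_left=2, h_right=-1, diff=3 [FAIL (|2--1|=3 > 1)], height=3
Node 24 violates the condition: |1 - -1| = 2 > 1.
Result: Not balanced


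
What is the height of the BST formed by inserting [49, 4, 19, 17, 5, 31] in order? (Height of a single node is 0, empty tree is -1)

Insertion order: [49, 4, 19, 17, 5, 31]
Tree (level-order array): [49, 4, None, None, 19, 17, 31, 5]
Compute height bottom-up (empty subtree = -1):
  height(5) = 1 + max(-1, -1) = 0
  height(17) = 1 + max(0, -1) = 1
  height(31) = 1 + max(-1, -1) = 0
  height(19) = 1 + max(1, 0) = 2
  height(4) = 1 + max(-1, 2) = 3
  height(49) = 1 + max(3, -1) = 4
Height = 4


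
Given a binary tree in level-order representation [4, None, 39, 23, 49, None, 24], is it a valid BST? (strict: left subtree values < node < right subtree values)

Level-order array: [4, None, 39, 23, 49, None, 24]
Validate using subtree bounds (lo, hi): at each node, require lo < value < hi,
then recurse left with hi=value and right with lo=value.
Preorder trace (stopping at first violation):
  at node 4 with bounds (-inf, +inf): OK
  at node 39 with bounds (4, +inf): OK
  at node 23 with bounds (4, 39): OK
  at node 24 with bounds (23, 39): OK
  at node 49 with bounds (39, +inf): OK
No violation found at any node.
Result: Valid BST


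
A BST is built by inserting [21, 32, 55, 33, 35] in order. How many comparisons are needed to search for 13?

Search path for 13: 21
Found: False
Comparisons: 1


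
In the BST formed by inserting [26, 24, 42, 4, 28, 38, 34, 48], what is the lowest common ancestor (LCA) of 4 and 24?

Tree insertion order: [26, 24, 42, 4, 28, 38, 34, 48]
Tree (level-order array): [26, 24, 42, 4, None, 28, 48, None, None, None, 38, None, None, 34]
In a BST, the LCA of p=4, q=24 is the first node v on the
root-to-leaf path with p <= v <= q (go left if both < v, right if both > v).
Walk from root:
  at 26: both 4 and 24 < 26, go left
  at 24: 4 <= 24 <= 24, this is the LCA
LCA = 24


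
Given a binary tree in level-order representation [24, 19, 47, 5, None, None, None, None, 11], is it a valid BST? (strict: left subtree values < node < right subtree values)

Level-order array: [24, 19, 47, 5, None, None, None, None, 11]
Validate using subtree bounds (lo, hi): at each node, require lo < value < hi,
then recurse left with hi=value and right with lo=value.
Preorder trace (stopping at first violation):
  at node 24 with bounds (-inf, +inf): OK
  at node 19 with bounds (-inf, 24): OK
  at node 5 with bounds (-inf, 19): OK
  at node 11 with bounds (5, 19): OK
  at node 47 with bounds (24, +inf): OK
No violation found at any node.
Result: Valid BST


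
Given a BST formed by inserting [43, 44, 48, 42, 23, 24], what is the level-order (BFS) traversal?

Tree insertion order: [43, 44, 48, 42, 23, 24]
Tree (level-order array): [43, 42, 44, 23, None, None, 48, None, 24]
BFS from the root, enqueuing left then right child of each popped node:
  queue [43] -> pop 43, enqueue [42, 44], visited so far: [43]
  queue [42, 44] -> pop 42, enqueue [23], visited so far: [43, 42]
  queue [44, 23] -> pop 44, enqueue [48], visited so far: [43, 42, 44]
  queue [23, 48] -> pop 23, enqueue [24], visited so far: [43, 42, 44, 23]
  queue [48, 24] -> pop 48, enqueue [none], visited so far: [43, 42, 44, 23, 48]
  queue [24] -> pop 24, enqueue [none], visited so far: [43, 42, 44, 23, 48, 24]
Result: [43, 42, 44, 23, 48, 24]


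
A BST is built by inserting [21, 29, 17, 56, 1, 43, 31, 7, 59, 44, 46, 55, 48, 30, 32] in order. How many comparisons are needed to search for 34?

Search path for 34: 21 -> 29 -> 56 -> 43 -> 31 -> 32
Found: False
Comparisons: 6


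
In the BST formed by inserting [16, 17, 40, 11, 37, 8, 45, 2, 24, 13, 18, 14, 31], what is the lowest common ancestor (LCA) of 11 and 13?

Tree insertion order: [16, 17, 40, 11, 37, 8, 45, 2, 24, 13, 18, 14, 31]
Tree (level-order array): [16, 11, 17, 8, 13, None, 40, 2, None, None, 14, 37, 45, None, None, None, None, 24, None, None, None, 18, 31]
In a BST, the LCA of p=11, q=13 is the first node v on the
root-to-leaf path with p <= v <= q (go left if both < v, right if both > v).
Walk from root:
  at 16: both 11 and 13 < 16, go left
  at 11: 11 <= 11 <= 13, this is the LCA
LCA = 11


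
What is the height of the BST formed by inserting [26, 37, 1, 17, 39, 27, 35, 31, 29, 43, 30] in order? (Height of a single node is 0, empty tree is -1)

Insertion order: [26, 37, 1, 17, 39, 27, 35, 31, 29, 43, 30]
Tree (level-order array): [26, 1, 37, None, 17, 27, 39, None, None, None, 35, None, 43, 31, None, None, None, 29, None, None, 30]
Compute height bottom-up (empty subtree = -1):
  height(17) = 1 + max(-1, -1) = 0
  height(1) = 1 + max(-1, 0) = 1
  height(30) = 1 + max(-1, -1) = 0
  height(29) = 1 + max(-1, 0) = 1
  height(31) = 1 + max(1, -1) = 2
  height(35) = 1 + max(2, -1) = 3
  height(27) = 1 + max(-1, 3) = 4
  height(43) = 1 + max(-1, -1) = 0
  height(39) = 1 + max(-1, 0) = 1
  height(37) = 1 + max(4, 1) = 5
  height(26) = 1 + max(1, 5) = 6
Height = 6


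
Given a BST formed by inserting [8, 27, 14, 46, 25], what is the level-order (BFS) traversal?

Tree insertion order: [8, 27, 14, 46, 25]
Tree (level-order array): [8, None, 27, 14, 46, None, 25]
BFS from the root, enqueuing left then right child of each popped node:
  queue [8] -> pop 8, enqueue [27], visited so far: [8]
  queue [27] -> pop 27, enqueue [14, 46], visited so far: [8, 27]
  queue [14, 46] -> pop 14, enqueue [25], visited so far: [8, 27, 14]
  queue [46, 25] -> pop 46, enqueue [none], visited so far: [8, 27, 14, 46]
  queue [25] -> pop 25, enqueue [none], visited so far: [8, 27, 14, 46, 25]
Result: [8, 27, 14, 46, 25]


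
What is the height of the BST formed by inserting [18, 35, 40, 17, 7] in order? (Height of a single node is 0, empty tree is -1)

Insertion order: [18, 35, 40, 17, 7]
Tree (level-order array): [18, 17, 35, 7, None, None, 40]
Compute height bottom-up (empty subtree = -1):
  height(7) = 1 + max(-1, -1) = 0
  height(17) = 1 + max(0, -1) = 1
  height(40) = 1 + max(-1, -1) = 0
  height(35) = 1 + max(-1, 0) = 1
  height(18) = 1 + max(1, 1) = 2
Height = 2


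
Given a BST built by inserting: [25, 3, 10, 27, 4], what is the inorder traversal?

Tree insertion order: [25, 3, 10, 27, 4]
Tree (level-order array): [25, 3, 27, None, 10, None, None, 4]
Inorder traversal: [3, 4, 10, 25, 27]


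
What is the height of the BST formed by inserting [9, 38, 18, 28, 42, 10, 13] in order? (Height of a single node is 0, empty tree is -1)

Insertion order: [9, 38, 18, 28, 42, 10, 13]
Tree (level-order array): [9, None, 38, 18, 42, 10, 28, None, None, None, 13]
Compute height bottom-up (empty subtree = -1):
  height(13) = 1 + max(-1, -1) = 0
  height(10) = 1 + max(-1, 0) = 1
  height(28) = 1 + max(-1, -1) = 0
  height(18) = 1 + max(1, 0) = 2
  height(42) = 1 + max(-1, -1) = 0
  height(38) = 1 + max(2, 0) = 3
  height(9) = 1 + max(-1, 3) = 4
Height = 4


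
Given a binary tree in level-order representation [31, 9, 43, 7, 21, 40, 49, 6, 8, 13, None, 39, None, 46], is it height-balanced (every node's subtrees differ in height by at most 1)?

Tree (level-order array): [31, 9, 43, 7, 21, 40, 49, 6, 8, 13, None, 39, None, 46]
Definition: a tree is height-balanced if, at every node, |h(left) - h(right)| <= 1 (empty subtree has height -1).
Bottom-up per-node check:
  node 6: h_left=-1, h_right=-1, diff=0 [OK], height=0
  node 8: h_left=-1, h_right=-1, diff=0 [OK], height=0
  node 7: h_left=0, h_right=0, diff=0 [OK], height=1
  node 13: h_left=-1, h_right=-1, diff=0 [OK], height=0
  node 21: h_left=0, h_right=-1, diff=1 [OK], height=1
  node 9: h_left=1, h_right=1, diff=0 [OK], height=2
  node 39: h_left=-1, h_right=-1, diff=0 [OK], height=0
  node 40: h_left=0, h_right=-1, diff=1 [OK], height=1
  node 46: h_left=-1, h_right=-1, diff=0 [OK], height=0
  node 49: h_left=0, h_right=-1, diff=1 [OK], height=1
  node 43: h_left=1, h_right=1, diff=0 [OK], height=2
  node 31: h_left=2, h_right=2, diff=0 [OK], height=3
All nodes satisfy the balance condition.
Result: Balanced


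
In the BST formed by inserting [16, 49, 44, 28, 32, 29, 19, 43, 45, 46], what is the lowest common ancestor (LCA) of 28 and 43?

Tree insertion order: [16, 49, 44, 28, 32, 29, 19, 43, 45, 46]
Tree (level-order array): [16, None, 49, 44, None, 28, 45, 19, 32, None, 46, None, None, 29, 43]
In a BST, the LCA of p=28, q=43 is the first node v on the
root-to-leaf path with p <= v <= q (go left if both < v, right if both > v).
Walk from root:
  at 16: both 28 and 43 > 16, go right
  at 49: both 28 and 43 < 49, go left
  at 44: both 28 and 43 < 44, go left
  at 28: 28 <= 28 <= 43, this is the LCA
LCA = 28


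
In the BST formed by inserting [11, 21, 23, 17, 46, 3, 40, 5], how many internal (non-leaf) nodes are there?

Tree built from: [11, 21, 23, 17, 46, 3, 40, 5]
Tree (level-order array): [11, 3, 21, None, 5, 17, 23, None, None, None, None, None, 46, 40]
Rule: An internal node has at least one child.
Per-node child counts:
  node 11: 2 child(ren)
  node 3: 1 child(ren)
  node 5: 0 child(ren)
  node 21: 2 child(ren)
  node 17: 0 child(ren)
  node 23: 1 child(ren)
  node 46: 1 child(ren)
  node 40: 0 child(ren)
Matching nodes: [11, 3, 21, 23, 46]
Count of internal (non-leaf) nodes: 5


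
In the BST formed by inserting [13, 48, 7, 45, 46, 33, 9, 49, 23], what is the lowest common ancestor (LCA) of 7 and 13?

Tree insertion order: [13, 48, 7, 45, 46, 33, 9, 49, 23]
Tree (level-order array): [13, 7, 48, None, 9, 45, 49, None, None, 33, 46, None, None, 23]
In a BST, the LCA of p=7, q=13 is the first node v on the
root-to-leaf path with p <= v <= q (go left if both < v, right if both > v).
Walk from root:
  at 13: 7 <= 13 <= 13, this is the LCA
LCA = 13


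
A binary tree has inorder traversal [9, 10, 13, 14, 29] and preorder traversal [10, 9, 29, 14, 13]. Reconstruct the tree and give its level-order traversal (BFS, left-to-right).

Inorder:  [9, 10, 13, 14, 29]
Preorder: [10, 9, 29, 14, 13]
Algorithm: preorder visits root first, so consume preorder in order;
for each root, split the current inorder slice at that value into
left-subtree inorder and right-subtree inorder, then recurse.
Recursive splits:
  root=10; inorder splits into left=[9], right=[13, 14, 29]
  root=9; inorder splits into left=[], right=[]
  root=29; inorder splits into left=[13, 14], right=[]
  root=14; inorder splits into left=[13], right=[]
  root=13; inorder splits into left=[], right=[]
Reconstructed level-order: [10, 9, 29, 14, 13]


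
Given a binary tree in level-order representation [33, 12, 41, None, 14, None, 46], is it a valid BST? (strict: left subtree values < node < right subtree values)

Level-order array: [33, 12, 41, None, 14, None, 46]
Validate using subtree bounds (lo, hi): at each node, require lo < value < hi,
then recurse left with hi=value and right with lo=value.
Preorder trace (stopping at first violation):
  at node 33 with bounds (-inf, +inf): OK
  at node 12 with bounds (-inf, 33): OK
  at node 14 with bounds (12, 33): OK
  at node 41 with bounds (33, +inf): OK
  at node 46 with bounds (41, +inf): OK
No violation found at any node.
Result: Valid BST


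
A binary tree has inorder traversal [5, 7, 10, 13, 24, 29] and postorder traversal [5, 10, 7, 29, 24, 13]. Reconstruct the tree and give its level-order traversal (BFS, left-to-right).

Inorder:   [5, 7, 10, 13, 24, 29]
Postorder: [5, 10, 7, 29, 24, 13]
Algorithm: postorder visits root last, so walk postorder right-to-left;
each value is the root of the current inorder slice — split it at that
value, recurse on the right subtree first, then the left.
Recursive splits:
  root=13; inorder splits into left=[5, 7, 10], right=[24, 29]
  root=24; inorder splits into left=[], right=[29]
  root=29; inorder splits into left=[], right=[]
  root=7; inorder splits into left=[5], right=[10]
  root=10; inorder splits into left=[], right=[]
  root=5; inorder splits into left=[], right=[]
Reconstructed level-order: [13, 7, 24, 5, 10, 29]


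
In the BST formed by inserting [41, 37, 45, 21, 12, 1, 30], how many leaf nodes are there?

Tree built from: [41, 37, 45, 21, 12, 1, 30]
Tree (level-order array): [41, 37, 45, 21, None, None, None, 12, 30, 1]
Rule: A leaf has 0 children.
Per-node child counts:
  node 41: 2 child(ren)
  node 37: 1 child(ren)
  node 21: 2 child(ren)
  node 12: 1 child(ren)
  node 1: 0 child(ren)
  node 30: 0 child(ren)
  node 45: 0 child(ren)
Matching nodes: [1, 30, 45]
Count of leaf nodes: 3


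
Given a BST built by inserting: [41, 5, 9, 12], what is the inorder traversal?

Tree insertion order: [41, 5, 9, 12]
Tree (level-order array): [41, 5, None, None, 9, None, 12]
Inorder traversal: [5, 9, 12, 41]


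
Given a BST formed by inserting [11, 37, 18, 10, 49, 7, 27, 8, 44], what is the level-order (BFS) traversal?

Tree insertion order: [11, 37, 18, 10, 49, 7, 27, 8, 44]
Tree (level-order array): [11, 10, 37, 7, None, 18, 49, None, 8, None, 27, 44]
BFS from the root, enqueuing left then right child of each popped node:
  queue [11] -> pop 11, enqueue [10, 37], visited so far: [11]
  queue [10, 37] -> pop 10, enqueue [7], visited so far: [11, 10]
  queue [37, 7] -> pop 37, enqueue [18, 49], visited so far: [11, 10, 37]
  queue [7, 18, 49] -> pop 7, enqueue [8], visited so far: [11, 10, 37, 7]
  queue [18, 49, 8] -> pop 18, enqueue [27], visited so far: [11, 10, 37, 7, 18]
  queue [49, 8, 27] -> pop 49, enqueue [44], visited so far: [11, 10, 37, 7, 18, 49]
  queue [8, 27, 44] -> pop 8, enqueue [none], visited so far: [11, 10, 37, 7, 18, 49, 8]
  queue [27, 44] -> pop 27, enqueue [none], visited so far: [11, 10, 37, 7, 18, 49, 8, 27]
  queue [44] -> pop 44, enqueue [none], visited so far: [11, 10, 37, 7, 18, 49, 8, 27, 44]
Result: [11, 10, 37, 7, 18, 49, 8, 27, 44]


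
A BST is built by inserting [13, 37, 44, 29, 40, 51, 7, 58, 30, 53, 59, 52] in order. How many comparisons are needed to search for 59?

Search path for 59: 13 -> 37 -> 44 -> 51 -> 58 -> 59
Found: True
Comparisons: 6


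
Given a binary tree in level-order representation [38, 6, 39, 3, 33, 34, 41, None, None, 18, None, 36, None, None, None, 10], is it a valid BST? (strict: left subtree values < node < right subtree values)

Level-order array: [38, 6, 39, 3, 33, 34, 41, None, None, 18, None, 36, None, None, None, 10]
Validate using subtree bounds (lo, hi): at each node, require lo < value < hi,
then recurse left with hi=value and right with lo=value.
Preorder trace (stopping at first violation):
  at node 38 with bounds (-inf, +inf): OK
  at node 6 with bounds (-inf, 38): OK
  at node 3 with bounds (-inf, 6): OK
  at node 33 with bounds (6, 38): OK
  at node 18 with bounds (6, 33): OK
  at node 10 with bounds (6, 18): OK
  at node 39 with bounds (38, +inf): OK
  at node 34 with bounds (38, 39): VIOLATION
Node 34 violates its bound: not (38 < 34 < 39).
Result: Not a valid BST


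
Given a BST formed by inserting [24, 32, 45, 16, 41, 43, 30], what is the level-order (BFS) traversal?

Tree insertion order: [24, 32, 45, 16, 41, 43, 30]
Tree (level-order array): [24, 16, 32, None, None, 30, 45, None, None, 41, None, None, 43]
BFS from the root, enqueuing left then right child of each popped node:
  queue [24] -> pop 24, enqueue [16, 32], visited so far: [24]
  queue [16, 32] -> pop 16, enqueue [none], visited so far: [24, 16]
  queue [32] -> pop 32, enqueue [30, 45], visited so far: [24, 16, 32]
  queue [30, 45] -> pop 30, enqueue [none], visited so far: [24, 16, 32, 30]
  queue [45] -> pop 45, enqueue [41], visited so far: [24, 16, 32, 30, 45]
  queue [41] -> pop 41, enqueue [43], visited so far: [24, 16, 32, 30, 45, 41]
  queue [43] -> pop 43, enqueue [none], visited so far: [24, 16, 32, 30, 45, 41, 43]
Result: [24, 16, 32, 30, 45, 41, 43]


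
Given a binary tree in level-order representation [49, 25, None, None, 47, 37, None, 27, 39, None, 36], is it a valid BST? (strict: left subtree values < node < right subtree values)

Level-order array: [49, 25, None, None, 47, 37, None, 27, 39, None, 36]
Validate using subtree bounds (lo, hi): at each node, require lo < value < hi,
then recurse left with hi=value and right with lo=value.
Preorder trace (stopping at first violation):
  at node 49 with bounds (-inf, +inf): OK
  at node 25 with bounds (-inf, 49): OK
  at node 47 with bounds (25, 49): OK
  at node 37 with bounds (25, 47): OK
  at node 27 with bounds (25, 37): OK
  at node 36 with bounds (27, 37): OK
  at node 39 with bounds (37, 47): OK
No violation found at any node.
Result: Valid BST


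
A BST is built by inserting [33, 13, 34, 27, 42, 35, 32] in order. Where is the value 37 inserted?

Starting tree (level order): [33, 13, 34, None, 27, None, 42, None, 32, 35]
Insertion path: 33 -> 34 -> 42 -> 35
Result: insert 37 as right child of 35
Final tree (level order): [33, 13, 34, None, 27, None, 42, None, 32, 35, None, None, None, None, 37]


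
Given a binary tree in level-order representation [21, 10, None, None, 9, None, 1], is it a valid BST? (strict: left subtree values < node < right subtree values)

Level-order array: [21, 10, None, None, 9, None, 1]
Validate using subtree bounds (lo, hi): at each node, require lo < value < hi,
then recurse left with hi=value and right with lo=value.
Preorder trace (stopping at first violation):
  at node 21 with bounds (-inf, +inf): OK
  at node 10 with bounds (-inf, 21): OK
  at node 9 with bounds (10, 21): VIOLATION
Node 9 violates its bound: not (10 < 9 < 21).
Result: Not a valid BST


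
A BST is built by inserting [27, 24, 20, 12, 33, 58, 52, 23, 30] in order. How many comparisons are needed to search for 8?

Search path for 8: 27 -> 24 -> 20 -> 12
Found: False
Comparisons: 4


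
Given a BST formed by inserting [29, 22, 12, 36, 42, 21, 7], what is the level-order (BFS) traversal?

Tree insertion order: [29, 22, 12, 36, 42, 21, 7]
Tree (level-order array): [29, 22, 36, 12, None, None, 42, 7, 21]
BFS from the root, enqueuing left then right child of each popped node:
  queue [29] -> pop 29, enqueue [22, 36], visited so far: [29]
  queue [22, 36] -> pop 22, enqueue [12], visited so far: [29, 22]
  queue [36, 12] -> pop 36, enqueue [42], visited so far: [29, 22, 36]
  queue [12, 42] -> pop 12, enqueue [7, 21], visited so far: [29, 22, 36, 12]
  queue [42, 7, 21] -> pop 42, enqueue [none], visited so far: [29, 22, 36, 12, 42]
  queue [7, 21] -> pop 7, enqueue [none], visited so far: [29, 22, 36, 12, 42, 7]
  queue [21] -> pop 21, enqueue [none], visited so far: [29, 22, 36, 12, 42, 7, 21]
Result: [29, 22, 36, 12, 42, 7, 21]


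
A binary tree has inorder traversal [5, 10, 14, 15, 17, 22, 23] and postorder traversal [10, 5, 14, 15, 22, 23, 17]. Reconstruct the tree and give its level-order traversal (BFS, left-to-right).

Inorder:   [5, 10, 14, 15, 17, 22, 23]
Postorder: [10, 5, 14, 15, 22, 23, 17]
Algorithm: postorder visits root last, so walk postorder right-to-left;
each value is the root of the current inorder slice — split it at that
value, recurse on the right subtree first, then the left.
Recursive splits:
  root=17; inorder splits into left=[5, 10, 14, 15], right=[22, 23]
  root=23; inorder splits into left=[22], right=[]
  root=22; inorder splits into left=[], right=[]
  root=15; inorder splits into left=[5, 10, 14], right=[]
  root=14; inorder splits into left=[5, 10], right=[]
  root=5; inorder splits into left=[], right=[10]
  root=10; inorder splits into left=[], right=[]
Reconstructed level-order: [17, 15, 23, 14, 22, 5, 10]


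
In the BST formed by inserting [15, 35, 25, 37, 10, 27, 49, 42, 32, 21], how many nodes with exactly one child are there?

Tree built from: [15, 35, 25, 37, 10, 27, 49, 42, 32, 21]
Tree (level-order array): [15, 10, 35, None, None, 25, 37, 21, 27, None, 49, None, None, None, 32, 42]
Rule: These are nodes with exactly 1 non-null child.
Per-node child counts:
  node 15: 2 child(ren)
  node 10: 0 child(ren)
  node 35: 2 child(ren)
  node 25: 2 child(ren)
  node 21: 0 child(ren)
  node 27: 1 child(ren)
  node 32: 0 child(ren)
  node 37: 1 child(ren)
  node 49: 1 child(ren)
  node 42: 0 child(ren)
Matching nodes: [27, 37, 49]
Count of nodes with exactly one child: 3


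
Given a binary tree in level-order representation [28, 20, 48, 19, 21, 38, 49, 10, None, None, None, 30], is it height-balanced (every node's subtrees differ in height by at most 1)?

Tree (level-order array): [28, 20, 48, 19, 21, 38, 49, 10, None, None, None, 30]
Definition: a tree is height-balanced if, at every node, |h(left) - h(right)| <= 1 (empty subtree has height -1).
Bottom-up per-node check:
  node 10: h_left=-1, h_right=-1, diff=0 [OK], height=0
  node 19: h_left=0, h_right=-1, diff=1 [OK], height=1
  node 21: h_left=-1, h_right=-1, diff=0 [OK], height=0
  node 20: h_left=1, h_right=0, diff=1 [OK], height=2
  node 30: h_left=-1, h_right=-1, diff=0 [OK], height=0
  node 38: h_left=0, h_right=-1, diff=1 [OK], height=1
  node 49: h_left=-1, h_right=-1, diff=0 [OK], height=0
  node 48: h_left=1, h_right=0, diff=1 [OK], height=2
  node 28: h_left=2, h_right=2, diff=0 [OK], height=3
All nodes satisfy the balance condition.
Result: Balanced


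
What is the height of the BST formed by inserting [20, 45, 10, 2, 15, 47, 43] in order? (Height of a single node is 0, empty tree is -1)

Insertion order: [20, 45, 10, 2, 15, 47, 43]
Tree (level-order array): [20, 10, 45, 2, 15, 43, 47]
Compute height bottom-up (empty subtree = -1):
  height(2) = 1 + max(-1, -1) = 0
  height(15) = 1 + max(-1, -1) = 0
  height(10) = 1 + max(0, 0) = 1
  height(43) = 1 + max(-1, -1) = 0
  height(47) = 1 + max(-1, -1) = 0
  height(45) = 1 + max(0, 0) = 1
  height(20) = 1 + max(1, 1) = 2
Height = 2


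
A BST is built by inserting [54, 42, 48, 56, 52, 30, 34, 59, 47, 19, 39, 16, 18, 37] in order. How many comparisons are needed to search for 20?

Search path for 20: 54 -> 42 -> 30 -> 19
Found: False
Comparisons: 4


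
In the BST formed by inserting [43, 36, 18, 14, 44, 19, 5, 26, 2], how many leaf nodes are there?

Tree built from: [43, 36, 18, 14, 44, 19, 5, 26, 2]
Tree (level-order array): [43, 36, 44, 18, None, None, None, 14, 19, 5, None, None, 26, 2]
Rule: A leaf has 0 children.
Per-node child counts:
  node 43: 2 child(ren)
  node 36: 1 child(ren)
  node 18: 2 child(ren)
  node 14: 1 child(ren)
  node 5: 1 child(ren)
  node 2: 0 child(ren)
  node 19: 1 child(ren)
  node 26: 0 child(ren)
  node 44: 0 child(ren)
Matching nodes: [2, 26, 44]
Count of leaf nodes: 3


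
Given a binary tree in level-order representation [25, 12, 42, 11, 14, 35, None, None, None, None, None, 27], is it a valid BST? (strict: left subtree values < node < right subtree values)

Level-order array: [25, 12, 42, 11, 14, 35, None, None, None, None, None, 27]
Validate using subtree bounds (lo, hi): at each node, require lo < value < hi,
then recurse left with hi=value and right with lo=value.
Preorder trace (stopping at first violation):
  at node 25 with bounds (-inf, +inf): OK
  at node 12 with bounds (-inf, 25): OK
  at node 11 with bounds (-inf, 12): OK
  at node 14 with bounds (12, 25): OK
  at node 42 with bounds (25, +inf): OK
  at node 35 with bounds (25, 42): OK
  at node 27 with bounds (25, 35): OK
No violation found at any node.
Result: Valid BST


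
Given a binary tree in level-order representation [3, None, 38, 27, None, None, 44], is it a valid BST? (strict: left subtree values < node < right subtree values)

Level-order array: [3, None, 38, 27, None, None, 44]
Validate using subtree bounds (lo, hi): at each node, require lo < value < hi,
then recurse left with hi=value and right with lo=value.
Preorder trace (stopping at first violation):
  at node 3 with bounds (-inf, +inf): OK
  at node 38 with bounds (3, +inf): OK
  at node 27 with bounds (3, 38): OK
  at node 44 with bounds (27, 38): VIOLATION
Node 44 violates its bound: not (27 < 44 < 38).
Result: Not a valid BST


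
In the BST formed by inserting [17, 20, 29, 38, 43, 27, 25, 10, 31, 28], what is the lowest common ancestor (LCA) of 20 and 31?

Tree insertion order: [17, 20, 29, 38, 43, 27, 25, 10, 31, 28]
Tree (level-order array): [17, 10, 20, None, None, None, 29, 27, 38, 25, 28, 31, 43]
In a BST, the LCA of p=20, q=31 is the first node v on the
root-to-leaf path with p <= v <= q (go left if both < v, right if both > v).
Walk from root:
  at 17: both 20 and 31 > 17, go right
  at 20: 20 <= 20 <= 31, this is the LCA
LCA = 20


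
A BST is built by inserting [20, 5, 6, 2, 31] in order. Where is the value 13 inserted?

Starting tree (level order): [20, 5, 31, 2, 6]
Insertion path: 20 -> 5 -> 6
Result: insert 13 as right child of 6
Final tree (level order): [20, 5, 31, 2, 6, None, None, None, None, None, 13]


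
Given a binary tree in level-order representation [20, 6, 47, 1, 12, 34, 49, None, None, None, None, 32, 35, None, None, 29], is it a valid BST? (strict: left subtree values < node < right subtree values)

Level-order array: [20, 6, 47, 1, 12, 34, 49, None, None, None, None, 32, 35, None, None, 29]
Validate using subtree bounds (lo, hi): at each node, require lo < value < hi,
then recurse left with hi=value and right with lo=value.
Preorder trace (stopping at first violation):
  at node 20 with bounds (-inf, +inf): OK
  at node 6 with bounds (-inf, 20): OK
  at node 1 with bounds (-inf, 6): OK
  at node 12 with bounds (6, 20): OK
  at node 47 with bounds (20, +inf): OK
  at node 34 with bounds (20, 47): OK
  at node 32 with bounds (20, 34): OK
  at node 29 with bounds (20, 32): OK
  at node 35 with bounds (34, 47): OK
  at node 49 with bounds (47, +inf): OK
No violation found at any node.
Result: Valid BST


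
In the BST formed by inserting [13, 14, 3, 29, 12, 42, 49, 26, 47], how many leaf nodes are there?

Tree built from: [13, 14, 3, 29, 12, 42, 49, 26, 47]
Tree (level-order array): [13, 3, 14, None, 12, None, 29, None, None, 26, 42, None, None, None, 49, 47]
Rule: A leaf has 0 children.
Per-node child counts:
  node 13: 2 child(ren)
  node 3: 1 child(ren)
  node 12: 0 child(ren)
  node 14: 1 child(ren)
  node 29: 2 child(ren)
  node 26: 0 child(ren)
  node 42: 1 child(ren)
  node 49: 1 child(ren)
  node 47: 0 child(ren)
Matching nodes: [12, 26, 47]
Count of leaf nodes: 3


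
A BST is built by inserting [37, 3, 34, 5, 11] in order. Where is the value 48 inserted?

Starting tree (level order): [37, 3, None, None, 34, 5, None, None, 11]
Insertion path: 37
Result: insert 48 as right child of 37
Final tree (level order): [37, 3, 48, None, 34, None, None, 5, None, None, 11]


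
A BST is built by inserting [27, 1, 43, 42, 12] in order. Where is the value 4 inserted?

Starting tree (level order): [27, 1, 43, None, 12, 42]
Insertion path: 27 -> 1 -> 12
Result: insert 4 as left child of 12
Final tree (level order): [27, 1, 43, None, 12, 42, None, 4]


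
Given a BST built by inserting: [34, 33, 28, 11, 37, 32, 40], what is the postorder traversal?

Tree insertion order: [34, 33, 28, 11, 37, 32, 40]
Tree (level-order array): [34, 33, 37, 28, None, None, 40, 11, 32]
Postorder traversal: [11, 32, 28, 33, 40, 37, 34]


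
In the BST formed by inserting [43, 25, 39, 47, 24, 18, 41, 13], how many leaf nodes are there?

Tree built from: [43, 25, 39, 47, 24, 18, 41, 13]
Tree (level-order array): [43, 25, 47, 24, 39, None, None, 18, None, None, 41, 13]
Rule: A leaf has 0 children.
Per-node child counts:
  node 43: 2 child(ren)
  node 25: 2 child(ren)
  node 24: 1 child(ren)
  node 18: 1 child(ren)
  node 13: 0 child(ren)
  node 39: 1 child(ren)
  node 41: 0 child(ren)
  node 47: 0 child(ren)
Matching nodes: [13, 41, 47]
Count of leaf nodes: 3


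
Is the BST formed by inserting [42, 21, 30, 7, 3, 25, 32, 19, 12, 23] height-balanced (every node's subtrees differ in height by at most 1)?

Tree (level-order array): [42, 21, None, 7, 30, 3, 19, 25, 32, None, None, 12, None, 23]
Definition: a tree is height-balanced if, at every node, |h(left) - h(right)| <= 1 (empty subtree has height -1).
Bottom-up per-node check:
  node 3: h_left=-1, h_right=-1, diff=0 [OK], height=0
  node 12: h_left=-1, h_right=-1, diff=0 [OK], height=0
  node 19: h_left=0, h_right=-1, diff=1 [OK], height=1
  node 7: h_left=0, h_right=1, diff=1 [OK], height=2
  node 23: h_left=-1, h_right=-1, diff=0 [OK], height=0
  node 25: h_left=0, h_right=-1, diff=1 [OK], height=1
  node 32: h_left=-1, h_right=-1, diff=0 [OK], height=0
  node 30: h_left=1, h_right=0, diff=1 [OK], height=2
  node 21: h_left=2, h_right=2, diff=0 [OK], height=3
  node 42: h_left=3, h_right=-1, diff=4 [FAIL (|3--1|=4 > 1)], height=4
Node 42 violates the condition: |3 - -1| = 4 > 1.
Result: Not balanced


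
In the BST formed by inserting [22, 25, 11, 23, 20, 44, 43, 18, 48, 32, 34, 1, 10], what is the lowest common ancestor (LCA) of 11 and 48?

Tree insertion order: [22, 25, 11, 23, 20, 44, 43, 18, 48, 32, 34, 1, 10]
Tree (level-order array): [22, 11, 25, 1, 20, 23, 44, None, 10, 18, None, None, None, 43, 48, None, None, None, None, 32, None, None, None, None, 34]
In a BST, the LCA of p=11, q=48 is the first node v on the
root-to-leaf path with p <= v <= q (go left if both < v, right if both > v).
Walk from root:
  at 22: 11 <= 22 <= 48, this is the LCA
LCA = 22


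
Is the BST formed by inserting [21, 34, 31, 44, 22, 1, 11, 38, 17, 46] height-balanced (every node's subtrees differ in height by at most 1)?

Tree (level-order array): [21, 1, 34, None, 11, 31, 44, None, 17, 22, None, 38, 46]
Definition: a tree is height-balanced if, at every node, |h(left) - h(right)| <= 1 (empty subtree has height -1).
Bottom-up per-node check:
  node 17: h_left=-1, h_right=-1, diff=0 [OK], height=0
  node 11: h_left=-1, h_right=0, diff=1 [OK], height=1
  node 1: h_left=-1, h_right=1, diff=2 [FAIL (|-1-1|=2 > 1)], height=2
  node 22: h_left=-1, h_right=-1, diff=0 [OK], height=0
  node 31: h_left=0, h_right=-1, diff=1 [OK], height=1
  node 38: h_left=-1, h_right=-1, diff=0 [OK], height=0
  node 46: h_left=-1, h_right=-1, diff=0 [OK], height=0
  node 44: h_left=0, h_right=0, diff=0 [OK], height=1
  node 34: h_left=1, h_right=1, diff=0 [OK], height=2
  node 21: h_left=2, h_right=2, diff=0 [OK], height=3
Node 1 violates the condition: |-1 - 1| = 2 > 1.
Result: Not balanced


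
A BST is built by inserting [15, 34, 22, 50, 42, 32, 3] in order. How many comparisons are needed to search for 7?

Search path for 7: 15 -> 3
Found: False
Comparisons: 2


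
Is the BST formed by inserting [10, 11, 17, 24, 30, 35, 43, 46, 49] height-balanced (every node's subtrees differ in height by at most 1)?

Tree (level-order array): [10, None, 11, None, 17, None, 24, None, 30, None, 35, None, 43, None, 46, None, 49]
Definition: a tree is height-balanced if, at every node, |h(left) - h(right)| <= 1 (empty subtree has height -1).
Bottom-up per-node check:
  node 49: h_left=-1, h_right=-1, diff=0 [OK], height=0
  node 46: h_left=-1, h_right=0, diff=1 [OK], height=1
  node 43: h_left=-1, h_right=1, diff=2 [FAIL (|-1-1|=2 > 1)], height=2
  node 35: h_left=-1, h_right=2, diff=3 [FAIL (|-1-2|=3 > 1)], height=3
  node 30: h_left=-1, h_right=3, diff=4 [FAIL (|-1-3|=4 > 1)], height=4
  node 24: h_left=-1, h_right=4, diff=5 [FAIL (|-1-4|=5 > 1)], height=5
  node 17: h_left=-1, h_right=5, diff=6 [FAIL (|-1-5|=6 > 1)], height=6
  node 11: h_left=-1, h_right=6, diff=7 [FAIL (|-1-6|=7 > 1)], height=7
  node 10: h_left=-1, h_right=7, diff=8 [FAIL (|-1-7|=8 > 1)], height=8
Node 43 violates the condition: |-1 - 1| = 2 > 1.
Result: Not balanced


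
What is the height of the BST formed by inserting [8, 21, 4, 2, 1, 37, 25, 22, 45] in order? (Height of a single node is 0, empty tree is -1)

Insertion order: [8, 21, 4, 2, 1, 37, 25, 22, 45]
Tree (level-order array): [8, 4, 21, 2, None, None, 37, 1, None, 25, 45, None, None, 22]
Compute height bottom-up (empty subtree = -1):
  height(1) = 1 + max(-1, -1) = 0
  height(2) = 1 + max(0, -1) = 1
  height(4) = 1 + max(1, -1) = 2
  height(22) = 1 + max(-1, -1) = 0
  height(25) = 1 + max(0, -1) = 1
  height(45) = 1 + max(-1, -1) = 0
  height(37) = 1 + max(1, 0) = 2
  height(21) = 1 + max(-1, 2) = 3
  height(8) = 1 + max(2, 3) = 4
Height = 4


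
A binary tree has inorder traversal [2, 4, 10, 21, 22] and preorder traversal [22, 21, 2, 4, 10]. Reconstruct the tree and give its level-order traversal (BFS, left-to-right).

Inorder:  [2, 4, 10, 21, 22]
Preorder: [22, 21, 2, 4, 10]
Algorithm: preorder visits root first, so consume preorder in order;
for each root, split the current inorder slice at that value into
left-subtree inorder and right-subtree inorder, then recurse.
Recursive splits:
  root=22; inorder splits into left=[2, 4, 10, 21], right=[]
  root=21; inorder splits into left=[2, 4, 10], right=[]
  root=2; inorder splits into left=[], right=[4, 10]
  root=4; inorder splits into left=[], right=[10]
  root=10; inorder splits into left=[], right=[]
Reconstructed level-order: [22, 21, 2, 4, 10]


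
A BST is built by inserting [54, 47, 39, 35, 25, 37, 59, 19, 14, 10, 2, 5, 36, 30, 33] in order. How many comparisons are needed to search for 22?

Search path for 22: 54 -> 47 -> 39 -> 35 -> 25 -> 19
Found: False
Comparisons: 6


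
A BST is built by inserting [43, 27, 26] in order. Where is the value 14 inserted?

Starting tree (level order): [43, 27, None, 26]
Insertion path: 43 -> 27 -> 26
Result: insert 14 as left child of 26
Final tree (level order): [43, 27, None, 26, None, 14]


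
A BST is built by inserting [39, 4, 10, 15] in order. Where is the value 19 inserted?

Starting tree (level order): [39, 4, None, None, 10, None, 15]
Insertion path: 39 -> 4 -> 10 -> 15
Result: insert 19 as right child of 15
Final tree (level order): [39, 4, None, None, 10, None, 15, None, 19]


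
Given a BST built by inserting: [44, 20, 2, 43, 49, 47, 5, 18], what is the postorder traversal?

Tree insertion order: [44, 20, 2, 43, 49, 47, 5, 18]
Tree (level-order array): [44, 20, 49, 2, 43, 47, None, None, 5, None, None, None, None, None, 18]
Postorder traversal: [18, 5, 2, 43, 20, 47, 49, 44]


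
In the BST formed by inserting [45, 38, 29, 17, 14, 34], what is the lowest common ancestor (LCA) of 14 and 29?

Tree insertion order: [45, 38, 29, 17, 14, 34]
Tree (level-order array): [45, 38, None, 29, None, 17, 34, 14]
In a BST, the LCA of p=14, q=29 is the first node v on the
root-to-leaf path with p <= v <= q (go left if both < v, right if both > v).
Walk from root:
  at 45: both 14 and 29 < 45, go left
  at 38: both 14 and 29 < 38, go left
  at 29: 14 <= 29 <= 29, this is the LCA
LCA = 29


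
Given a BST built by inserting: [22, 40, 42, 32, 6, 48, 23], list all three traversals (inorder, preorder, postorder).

Tree insertion order: [22, 40, 42, 32, 6, 48, 23]
Tree (level-order array): [22, 6, 40, None, None, 32, 42, 23, None, None, 48]
Inorder (L, root, R): [6, 22, 23, 32, 40, 42, 48]
Preorder (root, L, R): [22, 6, 40, 32, 23, 42, 48]
Postorder (L, R, root): [6, 23, 32, 48, 42, 40, 22]


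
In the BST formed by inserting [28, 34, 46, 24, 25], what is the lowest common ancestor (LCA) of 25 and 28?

Tree insertion order: [28, 34, 46, 24, 25]
Tree (level-order array): [28, 24, 34, None, 25, None, 46]
In a BST, the LCA of p=25, q=28 is the first node v on the
root-to-leaf path with p <= v <= q (go left if both < v, right if both > v).
Walk from root:
  at 28: 25 <= 28 <= 28, this is the LCA
LCA = 28


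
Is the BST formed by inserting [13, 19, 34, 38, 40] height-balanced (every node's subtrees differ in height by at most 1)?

Tree (level-order array): [13, None, 19, None, 34, None, 38, None, 40]
Definition: a tree is height-balanced if, at every node, |h(left) - h(right)| <= 1 (empty subtree has height -1).
Bottom-up per-node check:
  node 40: h_left=-1, h_right=-1, diff=0 [OK], height=0
  node 38: h_left=-1, h_right=0, diff=1 [OK], height=1
  node 34: h_left=-1, h_right=1, diff=2 [FAIL (|-1-1|=2 > 1)], height=2
  node 19: h_left=-1, h_right=2, diff=3 [FAIL (|-1-2|=3 > 1)], height=3
  node 13: h_left=-1, h_right=3, diff=4 [FAIL (|-1-3|=4 > 1)], height=4
Node 34 violates the condition: |-1 - 1| = 2 > 1.
Result: Not balanced


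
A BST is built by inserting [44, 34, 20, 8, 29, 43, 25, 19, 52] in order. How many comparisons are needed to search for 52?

Search path for 52: 44 -> 52
Found: True
Comparisons: 2


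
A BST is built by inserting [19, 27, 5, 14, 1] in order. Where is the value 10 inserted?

Starting tree (level order): [19, 5, 27, 1, 14]
Insertion path: 19 -> 5 -> 14
Result: insert 10 as left child of 14
Final tree (level order): [19, 5, 27, 1, 14, None, None, None, None, 10]
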